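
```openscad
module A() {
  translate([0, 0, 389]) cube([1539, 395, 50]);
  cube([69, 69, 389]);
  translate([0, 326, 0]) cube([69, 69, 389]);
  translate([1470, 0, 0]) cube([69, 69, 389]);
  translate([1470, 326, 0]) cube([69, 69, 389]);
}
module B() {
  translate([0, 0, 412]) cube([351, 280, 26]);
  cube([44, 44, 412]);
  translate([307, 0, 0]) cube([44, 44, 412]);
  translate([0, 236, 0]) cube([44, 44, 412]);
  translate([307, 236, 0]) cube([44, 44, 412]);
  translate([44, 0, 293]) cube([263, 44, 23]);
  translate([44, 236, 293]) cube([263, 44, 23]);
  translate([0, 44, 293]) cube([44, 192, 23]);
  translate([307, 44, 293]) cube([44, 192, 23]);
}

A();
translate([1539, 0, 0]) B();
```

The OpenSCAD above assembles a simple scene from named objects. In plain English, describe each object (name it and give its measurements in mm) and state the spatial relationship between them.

A is a long wooden bench with a 1539 mm (x) × 395 mm (y) seat, 50 mm thick, its top surface 439 mm above the floor. Four 69 mm square legs at the seat corners, flush with the edges, run from z = 0 to the seat underside.

B is a four-legged stool. The seat is 351×280 mm, 26 mm thick, top at z = 438 mm. It stands on four square legs, each 44×44 mm in cross-section, from z = 0 to the seat underside, each flush with a corner of the seat. Four stretchers, 44 mm wide and 23 mm tall, connect adjacent legs with their undersides at z = 293 mm, each running between the inner faces of the legs it joins and aligned with the legs' outer faces on the other axis.

The stool is against the bench's +x side, with their −y faces flush.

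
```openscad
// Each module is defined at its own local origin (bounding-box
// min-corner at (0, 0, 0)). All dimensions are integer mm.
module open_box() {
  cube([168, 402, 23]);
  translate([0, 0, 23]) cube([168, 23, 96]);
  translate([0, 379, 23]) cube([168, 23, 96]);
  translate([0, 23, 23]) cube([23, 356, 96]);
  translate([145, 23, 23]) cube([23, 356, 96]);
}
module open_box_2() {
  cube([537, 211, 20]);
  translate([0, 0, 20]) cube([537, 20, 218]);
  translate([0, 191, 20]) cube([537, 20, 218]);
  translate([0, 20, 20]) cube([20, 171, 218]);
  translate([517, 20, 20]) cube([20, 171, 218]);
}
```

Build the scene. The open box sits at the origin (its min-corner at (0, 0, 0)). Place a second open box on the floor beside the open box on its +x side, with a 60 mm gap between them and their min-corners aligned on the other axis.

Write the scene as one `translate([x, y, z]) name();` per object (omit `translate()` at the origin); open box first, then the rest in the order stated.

open_box();
translate([228, 0, 0]) open_box_2();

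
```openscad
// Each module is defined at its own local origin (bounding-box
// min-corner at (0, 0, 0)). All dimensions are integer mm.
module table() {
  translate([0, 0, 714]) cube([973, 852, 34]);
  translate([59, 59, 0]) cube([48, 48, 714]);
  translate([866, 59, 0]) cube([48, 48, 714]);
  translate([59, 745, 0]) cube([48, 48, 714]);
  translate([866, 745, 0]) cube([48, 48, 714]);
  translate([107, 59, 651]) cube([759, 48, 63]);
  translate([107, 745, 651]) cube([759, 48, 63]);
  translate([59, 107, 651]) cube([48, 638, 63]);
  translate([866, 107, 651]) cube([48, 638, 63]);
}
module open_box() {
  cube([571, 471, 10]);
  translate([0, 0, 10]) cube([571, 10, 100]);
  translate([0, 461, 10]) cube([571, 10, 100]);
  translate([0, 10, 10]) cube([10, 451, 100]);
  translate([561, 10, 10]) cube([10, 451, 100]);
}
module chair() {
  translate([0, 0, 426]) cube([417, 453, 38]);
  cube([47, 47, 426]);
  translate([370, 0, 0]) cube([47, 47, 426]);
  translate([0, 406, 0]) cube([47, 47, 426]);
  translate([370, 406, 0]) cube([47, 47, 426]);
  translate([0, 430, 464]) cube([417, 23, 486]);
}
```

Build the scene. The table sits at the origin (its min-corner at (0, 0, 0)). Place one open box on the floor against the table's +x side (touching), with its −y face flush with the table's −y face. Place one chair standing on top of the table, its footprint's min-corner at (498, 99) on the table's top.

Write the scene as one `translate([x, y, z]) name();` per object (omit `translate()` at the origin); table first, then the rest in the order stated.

table();
translate([973, 0, 0]) open_box();
translate([498, 99, 748]) chair();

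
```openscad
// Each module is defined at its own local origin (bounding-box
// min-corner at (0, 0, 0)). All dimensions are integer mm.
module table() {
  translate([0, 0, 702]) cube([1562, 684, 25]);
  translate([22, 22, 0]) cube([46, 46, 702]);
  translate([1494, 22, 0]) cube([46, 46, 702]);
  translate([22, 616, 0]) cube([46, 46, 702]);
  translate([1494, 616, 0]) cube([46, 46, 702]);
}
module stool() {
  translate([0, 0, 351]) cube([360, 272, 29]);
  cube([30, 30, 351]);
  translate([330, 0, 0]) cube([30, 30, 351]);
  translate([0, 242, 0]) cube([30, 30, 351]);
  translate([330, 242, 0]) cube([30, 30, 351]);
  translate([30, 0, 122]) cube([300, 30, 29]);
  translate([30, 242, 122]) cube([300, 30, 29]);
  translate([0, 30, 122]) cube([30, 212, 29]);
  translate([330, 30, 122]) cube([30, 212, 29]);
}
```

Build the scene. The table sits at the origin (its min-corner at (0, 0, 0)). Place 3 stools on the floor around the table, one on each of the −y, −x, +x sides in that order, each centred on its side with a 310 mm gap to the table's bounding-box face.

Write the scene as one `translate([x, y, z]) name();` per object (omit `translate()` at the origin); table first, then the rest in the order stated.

table();
translate([601, -582, 0]) stool();
translate([-670, 206, 0]) stool();
translate([1872, 206, 0]) stool();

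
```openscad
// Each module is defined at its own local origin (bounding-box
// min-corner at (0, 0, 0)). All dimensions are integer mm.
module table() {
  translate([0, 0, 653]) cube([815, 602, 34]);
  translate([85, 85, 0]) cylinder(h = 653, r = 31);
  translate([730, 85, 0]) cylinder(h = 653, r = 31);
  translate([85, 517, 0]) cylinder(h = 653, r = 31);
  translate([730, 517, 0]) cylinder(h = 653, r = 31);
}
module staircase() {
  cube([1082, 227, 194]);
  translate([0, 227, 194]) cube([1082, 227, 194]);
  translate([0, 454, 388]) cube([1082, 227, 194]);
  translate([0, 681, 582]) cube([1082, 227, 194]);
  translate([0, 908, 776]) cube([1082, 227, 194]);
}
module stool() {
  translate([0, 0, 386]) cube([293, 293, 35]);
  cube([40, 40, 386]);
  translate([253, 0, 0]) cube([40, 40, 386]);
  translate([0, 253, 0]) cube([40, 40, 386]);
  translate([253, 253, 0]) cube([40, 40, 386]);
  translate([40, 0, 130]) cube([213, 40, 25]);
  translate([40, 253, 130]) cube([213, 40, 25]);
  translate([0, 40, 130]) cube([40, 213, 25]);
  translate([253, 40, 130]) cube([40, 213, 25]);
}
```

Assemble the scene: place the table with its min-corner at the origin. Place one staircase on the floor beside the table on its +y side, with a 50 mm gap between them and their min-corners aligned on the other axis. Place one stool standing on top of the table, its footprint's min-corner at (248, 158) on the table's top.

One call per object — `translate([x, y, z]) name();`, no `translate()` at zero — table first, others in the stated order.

table();
translate([0, 652, 0]) staircase();
translate([248, 158, 687]) stool();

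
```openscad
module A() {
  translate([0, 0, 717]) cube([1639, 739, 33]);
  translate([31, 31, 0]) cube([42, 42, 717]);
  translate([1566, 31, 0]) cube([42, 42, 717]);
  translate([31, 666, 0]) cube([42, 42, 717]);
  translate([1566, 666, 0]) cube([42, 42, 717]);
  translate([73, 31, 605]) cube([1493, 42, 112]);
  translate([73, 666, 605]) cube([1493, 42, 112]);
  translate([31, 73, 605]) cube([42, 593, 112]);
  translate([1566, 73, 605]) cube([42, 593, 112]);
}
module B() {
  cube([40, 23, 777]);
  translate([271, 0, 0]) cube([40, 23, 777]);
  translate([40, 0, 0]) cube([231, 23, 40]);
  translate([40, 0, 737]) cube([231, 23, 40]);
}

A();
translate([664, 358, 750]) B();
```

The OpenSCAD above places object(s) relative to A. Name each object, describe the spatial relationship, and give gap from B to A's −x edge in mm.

The picture frame's min-x is at 664; the table's min-x is 0; gap = 664 mm.

A is a table. B is a picture frame. The picture frame is on top of the table, centred. The gap from the picture frame to the table's −x edge is 664 mm.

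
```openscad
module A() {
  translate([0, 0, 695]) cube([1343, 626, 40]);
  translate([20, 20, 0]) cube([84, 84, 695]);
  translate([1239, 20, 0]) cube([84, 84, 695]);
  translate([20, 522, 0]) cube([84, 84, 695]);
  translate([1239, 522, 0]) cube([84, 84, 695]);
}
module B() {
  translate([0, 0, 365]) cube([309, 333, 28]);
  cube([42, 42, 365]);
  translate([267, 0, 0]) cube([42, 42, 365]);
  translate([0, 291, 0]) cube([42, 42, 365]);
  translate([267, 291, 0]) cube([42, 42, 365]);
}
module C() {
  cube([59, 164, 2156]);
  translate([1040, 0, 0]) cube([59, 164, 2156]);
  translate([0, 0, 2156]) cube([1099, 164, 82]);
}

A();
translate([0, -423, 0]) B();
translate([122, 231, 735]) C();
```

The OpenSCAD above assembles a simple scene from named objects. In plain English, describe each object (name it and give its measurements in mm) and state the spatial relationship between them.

A is a table: top 1343 mm (x) × 626 mm (y), 40 mm thick, upper face at z = 735 mm, on four 84×84 mm square legs, each inset 20 mm from the nearest pair of top edges, running from z = 0 to the bottom of the top.

B is a four-legged stool. The seat is a 309×333×28 mm slab whose top surface is at z = 393 mm; four square legs, each 42×42 mm in cross-section, run from the floor (z = 0) to the underside of the seat, each flush with a corner of the seat.

C is a door frame. The clear opening is 981 mm wide and 2156 mm high. Two 59 mm wide jambs, 164 mm deep, stand either side of the opening from the floor to the top of the opening. A 82 mm thick head sits across the top of both jambs, spanning the full outside width of the frame.

The stool is on the floor beside the table on its −y side. The door frame is on top of the table, centred.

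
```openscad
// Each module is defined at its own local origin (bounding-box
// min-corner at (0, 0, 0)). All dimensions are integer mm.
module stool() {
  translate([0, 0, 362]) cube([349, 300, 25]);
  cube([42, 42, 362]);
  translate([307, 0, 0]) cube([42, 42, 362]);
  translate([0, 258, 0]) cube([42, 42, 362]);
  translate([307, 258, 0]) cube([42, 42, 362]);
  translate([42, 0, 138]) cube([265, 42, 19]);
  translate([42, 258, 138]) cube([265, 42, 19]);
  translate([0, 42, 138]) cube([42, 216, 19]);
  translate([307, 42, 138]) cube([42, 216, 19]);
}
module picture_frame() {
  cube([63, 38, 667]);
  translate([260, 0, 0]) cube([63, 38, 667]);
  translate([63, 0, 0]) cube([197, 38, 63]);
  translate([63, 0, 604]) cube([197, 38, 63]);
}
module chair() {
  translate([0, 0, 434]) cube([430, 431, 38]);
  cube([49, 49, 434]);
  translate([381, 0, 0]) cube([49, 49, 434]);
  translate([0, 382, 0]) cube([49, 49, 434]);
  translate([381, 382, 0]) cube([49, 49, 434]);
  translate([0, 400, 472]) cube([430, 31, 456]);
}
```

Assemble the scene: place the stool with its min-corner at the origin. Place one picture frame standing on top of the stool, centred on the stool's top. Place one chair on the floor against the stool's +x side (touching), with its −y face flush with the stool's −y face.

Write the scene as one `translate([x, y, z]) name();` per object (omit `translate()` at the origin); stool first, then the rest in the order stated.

stool();
translate([13, 131, 387]) picture_frame();
translate([349, 0, 0]) chair();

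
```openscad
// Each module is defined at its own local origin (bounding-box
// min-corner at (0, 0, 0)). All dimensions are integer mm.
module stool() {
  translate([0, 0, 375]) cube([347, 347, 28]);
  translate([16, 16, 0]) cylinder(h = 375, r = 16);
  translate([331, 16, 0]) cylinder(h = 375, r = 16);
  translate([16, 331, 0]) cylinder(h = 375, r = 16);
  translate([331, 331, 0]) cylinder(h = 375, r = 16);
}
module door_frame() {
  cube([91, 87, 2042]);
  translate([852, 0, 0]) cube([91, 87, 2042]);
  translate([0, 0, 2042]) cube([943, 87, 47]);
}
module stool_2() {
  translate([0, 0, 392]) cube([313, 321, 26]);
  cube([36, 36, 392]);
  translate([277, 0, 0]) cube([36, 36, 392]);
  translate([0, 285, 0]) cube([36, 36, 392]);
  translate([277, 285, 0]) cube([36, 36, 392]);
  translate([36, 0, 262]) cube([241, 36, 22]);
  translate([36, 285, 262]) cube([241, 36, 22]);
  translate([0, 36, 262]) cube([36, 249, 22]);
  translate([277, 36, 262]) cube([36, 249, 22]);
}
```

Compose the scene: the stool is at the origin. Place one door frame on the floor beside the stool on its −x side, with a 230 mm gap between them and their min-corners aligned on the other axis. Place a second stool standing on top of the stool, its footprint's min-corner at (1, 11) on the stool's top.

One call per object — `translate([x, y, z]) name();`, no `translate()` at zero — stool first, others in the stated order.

stool();
translate([-1173, 0, 0]) door_frame();
translate([1, 11, 403]) stool_2();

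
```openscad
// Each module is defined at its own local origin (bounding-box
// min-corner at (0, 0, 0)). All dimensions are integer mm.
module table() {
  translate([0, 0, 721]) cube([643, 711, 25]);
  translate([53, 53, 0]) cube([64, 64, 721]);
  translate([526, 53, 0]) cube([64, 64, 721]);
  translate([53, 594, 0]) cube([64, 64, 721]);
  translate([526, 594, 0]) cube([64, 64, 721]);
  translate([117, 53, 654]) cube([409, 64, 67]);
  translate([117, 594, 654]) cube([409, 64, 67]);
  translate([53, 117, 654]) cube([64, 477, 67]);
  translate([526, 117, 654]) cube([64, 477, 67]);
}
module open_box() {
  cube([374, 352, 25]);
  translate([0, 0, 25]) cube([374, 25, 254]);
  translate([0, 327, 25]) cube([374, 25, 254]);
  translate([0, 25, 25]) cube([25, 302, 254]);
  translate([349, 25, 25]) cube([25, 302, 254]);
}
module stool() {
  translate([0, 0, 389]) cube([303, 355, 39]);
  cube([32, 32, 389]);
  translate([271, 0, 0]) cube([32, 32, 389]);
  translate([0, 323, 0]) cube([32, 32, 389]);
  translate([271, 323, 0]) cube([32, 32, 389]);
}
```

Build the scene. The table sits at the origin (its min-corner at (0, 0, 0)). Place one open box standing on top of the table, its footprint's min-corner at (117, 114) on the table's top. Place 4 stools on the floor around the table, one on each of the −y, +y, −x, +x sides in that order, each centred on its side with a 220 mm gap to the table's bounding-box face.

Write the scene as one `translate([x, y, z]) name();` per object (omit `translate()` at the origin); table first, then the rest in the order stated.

table();
translate([117, 114, 746]) open_box();
translate([170, -575, 0]) stool();
translate([170, 931, 0]) stool();
translate([-523, 178, 0]) stool();
translate([863, 178, 0]) stool();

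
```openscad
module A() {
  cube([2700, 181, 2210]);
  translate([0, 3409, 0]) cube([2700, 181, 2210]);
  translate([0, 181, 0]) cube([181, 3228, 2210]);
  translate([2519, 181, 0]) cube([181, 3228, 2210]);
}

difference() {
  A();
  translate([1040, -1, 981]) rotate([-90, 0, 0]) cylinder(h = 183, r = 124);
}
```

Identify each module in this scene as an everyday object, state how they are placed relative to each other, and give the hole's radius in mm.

The subtracted cylinder has r = 124 mm.

A is a house frame. The house frame has a circular hole through its front wall. The hole's radius is 124 mm.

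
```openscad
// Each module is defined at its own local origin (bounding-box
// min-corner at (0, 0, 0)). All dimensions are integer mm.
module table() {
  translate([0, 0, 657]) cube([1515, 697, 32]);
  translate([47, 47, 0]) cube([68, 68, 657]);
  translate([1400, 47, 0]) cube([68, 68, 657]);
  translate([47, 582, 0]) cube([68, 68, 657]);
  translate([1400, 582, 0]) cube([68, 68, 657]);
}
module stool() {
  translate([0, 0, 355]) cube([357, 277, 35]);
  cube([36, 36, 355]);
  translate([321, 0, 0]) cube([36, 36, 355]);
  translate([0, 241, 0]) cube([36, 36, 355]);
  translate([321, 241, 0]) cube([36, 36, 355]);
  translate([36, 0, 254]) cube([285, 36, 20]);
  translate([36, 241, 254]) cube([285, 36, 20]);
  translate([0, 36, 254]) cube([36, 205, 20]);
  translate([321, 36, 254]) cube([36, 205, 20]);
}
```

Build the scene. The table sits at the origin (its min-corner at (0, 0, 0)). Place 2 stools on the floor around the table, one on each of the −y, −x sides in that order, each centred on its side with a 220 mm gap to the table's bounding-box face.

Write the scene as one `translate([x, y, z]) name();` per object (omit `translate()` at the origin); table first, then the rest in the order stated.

table();
translate([579, -497, 0]) stool();
translate([-577, 210, 0]) stool();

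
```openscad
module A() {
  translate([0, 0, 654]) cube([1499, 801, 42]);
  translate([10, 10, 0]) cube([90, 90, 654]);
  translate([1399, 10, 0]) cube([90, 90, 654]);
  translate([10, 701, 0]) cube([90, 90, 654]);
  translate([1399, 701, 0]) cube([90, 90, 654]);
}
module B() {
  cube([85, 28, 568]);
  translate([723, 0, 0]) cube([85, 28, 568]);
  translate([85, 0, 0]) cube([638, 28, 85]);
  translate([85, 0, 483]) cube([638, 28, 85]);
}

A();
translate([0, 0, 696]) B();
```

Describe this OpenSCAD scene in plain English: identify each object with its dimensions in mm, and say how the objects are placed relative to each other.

A is a rectangular dining table. The top is 1499×801×42 mm with its upper surface at z = 696 mm. It stands on four 90×90 mm square legs, each inset 10 mm from the nearest pair of top edges, running from the floor to the underside of the top.

B is a rectangular picture frame lying in the x–z plane (depth along y). The opening is 638 mm wide (x) by 398 mm tall (z), surrounded by a border 85 mm wide on all four sides. The frame is 28 mm deep and is made of two full-height vertical stiles with two horizontal rails fitted between them.

The picture frame is on top of the table.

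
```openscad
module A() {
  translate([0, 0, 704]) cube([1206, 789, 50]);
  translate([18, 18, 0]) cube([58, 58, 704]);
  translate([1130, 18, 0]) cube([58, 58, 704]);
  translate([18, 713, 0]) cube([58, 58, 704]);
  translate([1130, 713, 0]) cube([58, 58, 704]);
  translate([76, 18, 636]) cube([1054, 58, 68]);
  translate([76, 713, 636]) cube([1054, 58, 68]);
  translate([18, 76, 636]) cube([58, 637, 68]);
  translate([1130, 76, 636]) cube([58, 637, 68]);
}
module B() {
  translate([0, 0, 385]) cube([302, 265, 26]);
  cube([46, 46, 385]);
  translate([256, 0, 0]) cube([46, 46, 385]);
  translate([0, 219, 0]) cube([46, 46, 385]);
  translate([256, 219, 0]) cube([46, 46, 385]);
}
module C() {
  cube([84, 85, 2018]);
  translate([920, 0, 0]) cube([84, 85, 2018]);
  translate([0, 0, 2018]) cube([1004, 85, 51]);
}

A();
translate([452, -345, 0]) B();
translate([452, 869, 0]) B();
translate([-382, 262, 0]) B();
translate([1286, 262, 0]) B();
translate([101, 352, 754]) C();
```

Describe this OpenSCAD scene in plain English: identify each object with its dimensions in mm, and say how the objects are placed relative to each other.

A is a rectangular dining table. The top is 1206×789×50 mm with its upper surface at z = 754 mm. It stands on four 58×58 mm square legs, each inset 18 mm from the nearest pair of top edges, running from the floor to the underside of the top. Four apron rails, 58 mm thick and 68 mm tall, run between adjacent legs with their top edges flush with the underside of the top and their outer faces flush with the legs' outer faces.

B is a four-legged stool. The seat is 302×265 mm, 26 mm thick, top at z = 411 mm. It stands on four square legs, each 46×46 mm in cross-section, from z = 0 to the seat underside, each flush with a corner of the seat.

C is a rectangular door frame: two vertical jambs of 84×85 mm section, 2018 mm tall, with a clear opening 836 mm wide between their inner faces. A header 51 mm tall and 85 mm deep lies on top of the jambs and spans the full outside width.

Four stools sit around the table at the −y, +y, −x, +x sides. The door frame is on top of the table, centred.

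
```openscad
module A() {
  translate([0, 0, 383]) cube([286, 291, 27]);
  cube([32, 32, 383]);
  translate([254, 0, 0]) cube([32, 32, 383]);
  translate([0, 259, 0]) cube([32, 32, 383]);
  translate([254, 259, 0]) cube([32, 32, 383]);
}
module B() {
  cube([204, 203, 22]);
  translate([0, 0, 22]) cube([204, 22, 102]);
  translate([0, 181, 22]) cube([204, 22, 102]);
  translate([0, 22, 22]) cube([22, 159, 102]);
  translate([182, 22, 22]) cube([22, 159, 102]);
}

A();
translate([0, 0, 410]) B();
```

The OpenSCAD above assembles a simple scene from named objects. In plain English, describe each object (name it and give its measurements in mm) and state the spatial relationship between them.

A is a simple wooden stool: a rectangular seat 286 mm (x) by 291 mm (y), 27 mm thick, top face at z = 410 mm, on four square legs, each 32×32 mm in cross-section. The legs rest on z = 0, each flush with a corner of the seat.

B is an open-topped rectangular box: outside dimensions 204×203×124 mm, with a uniform wall and base thickness of 22 mm. The base is a full 204×203 slab on the floor; four walls sit on top of the base. The front and back walls (the −y and +y sides) span the full width; the two side walls fit between them.

The open box is on top of the stool.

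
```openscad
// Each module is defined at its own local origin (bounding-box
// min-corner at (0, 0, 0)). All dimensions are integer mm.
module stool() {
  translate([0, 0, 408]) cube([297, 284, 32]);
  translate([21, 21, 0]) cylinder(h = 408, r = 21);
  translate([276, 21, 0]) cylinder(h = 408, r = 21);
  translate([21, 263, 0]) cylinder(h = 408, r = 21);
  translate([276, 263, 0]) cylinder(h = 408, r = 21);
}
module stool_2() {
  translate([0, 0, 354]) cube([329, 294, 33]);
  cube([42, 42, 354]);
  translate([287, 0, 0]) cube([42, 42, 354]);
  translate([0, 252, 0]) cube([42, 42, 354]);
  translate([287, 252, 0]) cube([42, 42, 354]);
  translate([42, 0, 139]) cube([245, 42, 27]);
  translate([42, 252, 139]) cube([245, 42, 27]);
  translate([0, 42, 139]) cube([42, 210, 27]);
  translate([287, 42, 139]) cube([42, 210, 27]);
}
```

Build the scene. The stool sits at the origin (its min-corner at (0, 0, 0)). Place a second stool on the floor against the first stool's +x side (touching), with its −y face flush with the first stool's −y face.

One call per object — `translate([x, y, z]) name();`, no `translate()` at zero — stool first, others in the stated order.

stool();
translate([297, 0, 0]) stool_2();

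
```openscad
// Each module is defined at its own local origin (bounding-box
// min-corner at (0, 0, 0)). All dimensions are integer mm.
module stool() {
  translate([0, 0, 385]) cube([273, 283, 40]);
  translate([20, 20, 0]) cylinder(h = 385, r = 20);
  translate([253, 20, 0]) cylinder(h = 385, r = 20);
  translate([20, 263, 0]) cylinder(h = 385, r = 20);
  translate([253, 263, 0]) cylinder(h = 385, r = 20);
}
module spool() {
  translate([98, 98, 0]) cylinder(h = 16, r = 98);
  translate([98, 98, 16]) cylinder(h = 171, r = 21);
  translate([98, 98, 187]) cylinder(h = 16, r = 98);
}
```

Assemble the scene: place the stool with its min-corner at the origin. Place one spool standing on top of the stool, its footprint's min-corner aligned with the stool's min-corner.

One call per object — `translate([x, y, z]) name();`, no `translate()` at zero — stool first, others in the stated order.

stool();
translate([0, 0, 425]) spool();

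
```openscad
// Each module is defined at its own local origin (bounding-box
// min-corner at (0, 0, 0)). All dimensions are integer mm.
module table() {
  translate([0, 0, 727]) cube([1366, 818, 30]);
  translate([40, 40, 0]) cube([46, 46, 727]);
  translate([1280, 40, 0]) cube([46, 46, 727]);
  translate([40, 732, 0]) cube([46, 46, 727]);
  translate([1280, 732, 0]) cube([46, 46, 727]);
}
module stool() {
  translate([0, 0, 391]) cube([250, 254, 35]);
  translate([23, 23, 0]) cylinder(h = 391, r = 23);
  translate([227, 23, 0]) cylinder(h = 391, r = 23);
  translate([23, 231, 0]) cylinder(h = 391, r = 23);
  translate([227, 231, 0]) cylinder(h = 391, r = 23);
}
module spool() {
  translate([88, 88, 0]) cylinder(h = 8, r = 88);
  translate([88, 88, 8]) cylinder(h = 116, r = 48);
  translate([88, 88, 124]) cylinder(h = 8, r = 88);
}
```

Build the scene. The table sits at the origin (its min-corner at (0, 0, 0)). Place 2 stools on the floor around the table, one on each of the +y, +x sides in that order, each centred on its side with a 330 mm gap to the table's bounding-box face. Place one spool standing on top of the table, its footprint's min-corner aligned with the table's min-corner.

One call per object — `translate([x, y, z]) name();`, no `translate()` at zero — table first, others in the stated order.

table();
translate([558, 1148, 0]) stool();
translate([1696, 282, 0]) stool();
translate([0, 0, 757]) spool();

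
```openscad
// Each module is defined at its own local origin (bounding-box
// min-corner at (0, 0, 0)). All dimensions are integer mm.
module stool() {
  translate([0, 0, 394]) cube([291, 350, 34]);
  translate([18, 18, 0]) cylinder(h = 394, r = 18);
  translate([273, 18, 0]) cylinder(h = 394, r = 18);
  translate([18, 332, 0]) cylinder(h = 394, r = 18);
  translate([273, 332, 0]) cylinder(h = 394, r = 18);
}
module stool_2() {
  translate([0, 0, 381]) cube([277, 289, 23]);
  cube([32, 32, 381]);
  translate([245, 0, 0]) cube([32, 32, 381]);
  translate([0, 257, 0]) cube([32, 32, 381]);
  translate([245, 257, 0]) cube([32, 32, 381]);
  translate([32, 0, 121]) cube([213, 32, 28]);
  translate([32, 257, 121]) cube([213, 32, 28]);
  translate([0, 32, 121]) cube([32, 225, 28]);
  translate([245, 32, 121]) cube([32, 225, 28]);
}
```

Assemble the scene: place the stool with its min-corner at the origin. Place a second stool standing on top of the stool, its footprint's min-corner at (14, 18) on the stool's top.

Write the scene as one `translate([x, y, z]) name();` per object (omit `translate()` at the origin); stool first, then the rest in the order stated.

stool();
translate([14, 18, 428]) stool_2();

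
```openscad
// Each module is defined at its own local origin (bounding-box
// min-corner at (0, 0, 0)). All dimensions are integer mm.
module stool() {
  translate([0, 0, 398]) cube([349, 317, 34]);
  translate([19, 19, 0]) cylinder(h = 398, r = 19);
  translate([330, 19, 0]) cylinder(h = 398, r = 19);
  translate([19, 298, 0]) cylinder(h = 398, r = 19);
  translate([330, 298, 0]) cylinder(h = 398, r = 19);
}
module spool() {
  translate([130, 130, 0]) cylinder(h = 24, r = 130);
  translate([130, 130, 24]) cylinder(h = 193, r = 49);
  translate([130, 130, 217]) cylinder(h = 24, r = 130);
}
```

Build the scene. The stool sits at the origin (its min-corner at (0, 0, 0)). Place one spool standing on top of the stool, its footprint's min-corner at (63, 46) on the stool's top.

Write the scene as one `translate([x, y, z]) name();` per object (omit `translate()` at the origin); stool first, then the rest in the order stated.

stool();
translate([63, 46, 432]) spool();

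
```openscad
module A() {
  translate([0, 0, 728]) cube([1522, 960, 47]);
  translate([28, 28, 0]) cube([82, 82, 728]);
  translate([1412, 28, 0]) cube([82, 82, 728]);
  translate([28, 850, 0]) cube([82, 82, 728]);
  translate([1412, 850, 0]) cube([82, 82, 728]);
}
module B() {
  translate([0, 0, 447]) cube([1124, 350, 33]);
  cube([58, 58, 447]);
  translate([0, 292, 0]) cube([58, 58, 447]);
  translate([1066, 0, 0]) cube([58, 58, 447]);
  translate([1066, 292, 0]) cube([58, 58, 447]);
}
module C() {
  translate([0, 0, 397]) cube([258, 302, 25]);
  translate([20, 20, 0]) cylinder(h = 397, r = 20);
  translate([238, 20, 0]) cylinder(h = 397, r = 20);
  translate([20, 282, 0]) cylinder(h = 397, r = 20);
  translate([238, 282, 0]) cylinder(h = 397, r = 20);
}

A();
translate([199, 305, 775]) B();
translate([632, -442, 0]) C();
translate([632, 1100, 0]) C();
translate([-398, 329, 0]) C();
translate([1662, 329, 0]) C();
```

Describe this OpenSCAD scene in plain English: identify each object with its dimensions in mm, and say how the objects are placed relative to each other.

A is a table: top 1522 mm (x) × 960 mm (y), 47 mm thick, upper face at z = 775 mm, on four 82×82 mm square legs, each inset 28 mm from the nearest pair of top edges, running from z = 0 to the bottom of the top.

B is a long wooden bench with a 1124 mm (x) × 350 mm (y) seat, 33 mm thick, its top surface 480 mm above the floor. Four 58 mm square legs at the seat corners, flush with the edges, run from z = 0 to the seat underside.

C is a four-legged stool. The seat is 258×302 mm, 25 mm thick, top at z = 422 mm. It stands on four round legs, each 40 mm in diameter, from z = 0 to the seat underside, each leg's axis is inset half a diameter from the nearest pair of seat edges (so the leg's bounding box is flush with the corner).

The bench is on top of the table, centred. Four stools sit around the table at the −y, +y, −x, +x sides.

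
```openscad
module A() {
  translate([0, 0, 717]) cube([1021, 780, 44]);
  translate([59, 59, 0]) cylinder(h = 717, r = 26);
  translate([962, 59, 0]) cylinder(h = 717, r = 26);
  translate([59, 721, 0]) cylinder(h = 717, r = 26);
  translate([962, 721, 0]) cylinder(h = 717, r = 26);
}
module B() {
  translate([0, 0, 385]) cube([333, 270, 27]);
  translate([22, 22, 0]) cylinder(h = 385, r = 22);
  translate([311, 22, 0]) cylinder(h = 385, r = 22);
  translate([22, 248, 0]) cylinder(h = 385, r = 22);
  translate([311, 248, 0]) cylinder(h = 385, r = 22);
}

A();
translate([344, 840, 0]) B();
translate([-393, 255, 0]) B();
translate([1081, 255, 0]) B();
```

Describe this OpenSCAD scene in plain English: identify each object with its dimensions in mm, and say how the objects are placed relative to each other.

A is a table: top 1021 mm (x) × 780 mm (y), 44 mm thick, upper face at z = 761 mm, on four round legs of 52 mm diameter, each leg's bounding box inset 33 mm from the nearest pair of top edges, running from z = 0 to the bottom of the top.

B is a four-legged stool. The seat is a 333×270×27 mm slab whose top surface is at z = 412 mm; four round legs, each 44 mm in diameter, run from the floor (z = 0) to the underside of the seat, each leg's axis is inset half a diameter from the nearest pair of seat edges (so the leg's bounding box is flush with the corner).

Three stools sit around the table at the +y, −x, +x sides.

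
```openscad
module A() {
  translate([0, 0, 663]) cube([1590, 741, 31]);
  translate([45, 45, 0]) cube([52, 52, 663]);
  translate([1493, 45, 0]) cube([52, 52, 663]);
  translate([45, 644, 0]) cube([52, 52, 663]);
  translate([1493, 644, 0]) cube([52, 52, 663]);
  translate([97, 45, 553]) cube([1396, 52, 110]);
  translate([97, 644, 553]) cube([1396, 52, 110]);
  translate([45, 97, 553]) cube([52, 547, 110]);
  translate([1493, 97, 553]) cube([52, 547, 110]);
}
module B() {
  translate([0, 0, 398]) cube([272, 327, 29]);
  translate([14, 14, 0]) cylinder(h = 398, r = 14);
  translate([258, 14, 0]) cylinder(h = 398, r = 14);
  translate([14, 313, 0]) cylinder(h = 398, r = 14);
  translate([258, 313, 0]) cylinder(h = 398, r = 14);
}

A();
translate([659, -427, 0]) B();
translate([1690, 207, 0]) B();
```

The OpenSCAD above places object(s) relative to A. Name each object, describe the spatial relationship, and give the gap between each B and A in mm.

Each stool's nearest face is 100 mm from the table's bounding box.

A is a table. B is a stool. Two stools sit around the table at the −y, +x sides. The gap between each stool and the table is 100 mm.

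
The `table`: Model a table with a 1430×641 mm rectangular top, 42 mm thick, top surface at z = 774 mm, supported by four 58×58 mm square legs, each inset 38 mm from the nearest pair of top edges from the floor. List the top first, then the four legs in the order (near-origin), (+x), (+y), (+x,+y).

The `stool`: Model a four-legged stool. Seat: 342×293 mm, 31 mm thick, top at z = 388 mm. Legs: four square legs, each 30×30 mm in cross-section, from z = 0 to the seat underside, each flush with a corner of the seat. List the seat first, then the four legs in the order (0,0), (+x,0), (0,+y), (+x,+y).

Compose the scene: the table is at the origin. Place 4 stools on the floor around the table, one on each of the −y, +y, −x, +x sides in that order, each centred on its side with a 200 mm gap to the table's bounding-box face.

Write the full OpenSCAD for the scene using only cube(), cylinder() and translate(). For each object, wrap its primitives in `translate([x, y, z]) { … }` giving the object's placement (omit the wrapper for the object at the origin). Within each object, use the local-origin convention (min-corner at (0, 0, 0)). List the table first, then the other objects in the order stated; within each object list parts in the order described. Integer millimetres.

translate([0, 0, 732]) cube([1430, 641, 42]);
translate([38, 38, 0]) cube([58, 58, 732]);
translate([1334, 38, 0]) cube([58, 58, 732]);
translate([38, 545, 0]) cube([58, 58, 732]);
translate([1334, 545, 0]) cube([58, 58, 732]);
translate([544, -493, 0]) {
  translate([0, 0, 357]) cube([342, 293, 31]);
  cube([30, 30, 357]);
  translate([312, 0, 0]) cube([30, 30, 357]);
  translate([0, 263, 0]) cube([30, 30, 357]);
  translate([312, 263, 0]) cube([30, 30, 357]);
}
translate([544, 841, 0]) {
  translate([0, 0, 357]) cube([342, 293, 31]);
  cube([30, 30, 357]);
  translate([312, 0, 0]) cube([30, 30, 357]);
  translate([0, 263, 0]) cube([30, 30, 357]);
  translate([312, 263, 0]) cube([30, 30, 357]);
}
translate([-542, 174, 0]) {
  translate([0, 0, 357]) cube([342, 293, 31]);
  cube([30, 30, 357]);
  translate([312, 0, 0]) cube([30, 30, 357]);
  translate([0, 263, 0]) cube([30, 30, 357]);
  translate([312, 263, 0]) cube([30, 30, 357]);
}
translate([1630, 174, 0]) {
  translate([0, 0, 357]) cube([342, 293, 31]);
  cube([30, 30, 357]);
  translate([312, 0, 0]) cube([30, 30, 357]);
  translate([0, 263, 0]) cube([30, 30, 357]);
  translate([312, 263, 0]) cube([30, 30, 357]);
}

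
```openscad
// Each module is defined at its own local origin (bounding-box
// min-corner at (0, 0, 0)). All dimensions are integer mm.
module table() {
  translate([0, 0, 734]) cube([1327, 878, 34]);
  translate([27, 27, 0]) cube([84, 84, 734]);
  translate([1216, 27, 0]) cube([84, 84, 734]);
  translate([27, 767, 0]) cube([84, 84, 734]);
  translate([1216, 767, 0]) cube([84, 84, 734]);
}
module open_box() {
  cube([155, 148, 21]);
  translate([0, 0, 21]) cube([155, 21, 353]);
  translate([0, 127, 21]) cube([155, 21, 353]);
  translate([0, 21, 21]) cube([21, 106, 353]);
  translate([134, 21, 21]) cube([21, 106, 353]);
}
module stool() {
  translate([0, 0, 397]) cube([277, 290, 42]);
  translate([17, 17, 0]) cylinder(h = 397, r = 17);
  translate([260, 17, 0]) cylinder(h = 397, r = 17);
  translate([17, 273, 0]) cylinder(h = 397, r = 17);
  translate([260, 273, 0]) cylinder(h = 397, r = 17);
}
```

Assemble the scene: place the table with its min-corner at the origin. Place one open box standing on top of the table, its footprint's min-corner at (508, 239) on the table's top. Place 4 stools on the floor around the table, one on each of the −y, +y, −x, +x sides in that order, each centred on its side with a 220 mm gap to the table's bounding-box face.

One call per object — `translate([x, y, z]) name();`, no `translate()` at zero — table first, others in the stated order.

table();
translate([508, 239, 768]) open_box();
translate([525, -510, 0]) stool();
translate([525, 1098, 0]) stool();
translate([-497, 294, 0]) stool();
translate([1547, 294, 0]) stool();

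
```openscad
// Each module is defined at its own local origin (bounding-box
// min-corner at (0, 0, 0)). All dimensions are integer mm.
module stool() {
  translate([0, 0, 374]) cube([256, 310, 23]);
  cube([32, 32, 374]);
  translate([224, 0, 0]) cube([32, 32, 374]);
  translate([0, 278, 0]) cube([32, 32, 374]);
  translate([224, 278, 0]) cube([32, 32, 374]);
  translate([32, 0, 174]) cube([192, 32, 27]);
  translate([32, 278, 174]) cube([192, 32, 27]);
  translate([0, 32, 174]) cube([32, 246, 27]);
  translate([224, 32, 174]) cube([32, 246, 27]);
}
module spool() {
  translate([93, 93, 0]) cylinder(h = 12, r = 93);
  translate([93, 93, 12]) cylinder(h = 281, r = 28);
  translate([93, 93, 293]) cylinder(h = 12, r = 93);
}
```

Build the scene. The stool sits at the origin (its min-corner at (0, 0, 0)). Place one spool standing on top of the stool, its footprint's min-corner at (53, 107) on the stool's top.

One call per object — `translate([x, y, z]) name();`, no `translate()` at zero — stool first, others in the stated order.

stool();
translate([53, 107, 397]) spool();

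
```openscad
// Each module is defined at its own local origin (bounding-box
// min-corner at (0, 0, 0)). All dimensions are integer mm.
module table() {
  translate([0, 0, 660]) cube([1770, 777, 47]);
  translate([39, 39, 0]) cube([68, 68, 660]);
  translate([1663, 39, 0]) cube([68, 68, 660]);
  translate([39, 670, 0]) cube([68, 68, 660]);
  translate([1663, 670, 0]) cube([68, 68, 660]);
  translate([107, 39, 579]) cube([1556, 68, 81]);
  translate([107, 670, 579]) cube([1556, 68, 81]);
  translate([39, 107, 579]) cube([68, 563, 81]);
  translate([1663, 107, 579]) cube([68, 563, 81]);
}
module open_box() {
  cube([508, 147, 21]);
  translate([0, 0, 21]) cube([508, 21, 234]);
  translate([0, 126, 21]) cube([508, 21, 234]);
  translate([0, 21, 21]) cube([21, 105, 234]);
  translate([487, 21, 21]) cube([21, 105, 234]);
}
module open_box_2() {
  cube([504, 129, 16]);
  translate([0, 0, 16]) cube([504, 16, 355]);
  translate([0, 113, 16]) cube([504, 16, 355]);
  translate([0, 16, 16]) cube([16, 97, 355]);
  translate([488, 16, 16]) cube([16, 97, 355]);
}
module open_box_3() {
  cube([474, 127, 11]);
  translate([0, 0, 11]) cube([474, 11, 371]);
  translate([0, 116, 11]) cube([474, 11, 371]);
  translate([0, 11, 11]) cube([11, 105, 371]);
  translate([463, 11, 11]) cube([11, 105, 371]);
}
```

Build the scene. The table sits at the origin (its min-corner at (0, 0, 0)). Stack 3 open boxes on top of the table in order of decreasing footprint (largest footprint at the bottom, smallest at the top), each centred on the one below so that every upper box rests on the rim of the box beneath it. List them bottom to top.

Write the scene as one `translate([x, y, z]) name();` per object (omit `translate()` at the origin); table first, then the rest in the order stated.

table();
translate([631, 315, 707]) open_box();
translate([633, 324, 962]) open_box_2();
translate([648, 325, 1333]) open_box_3();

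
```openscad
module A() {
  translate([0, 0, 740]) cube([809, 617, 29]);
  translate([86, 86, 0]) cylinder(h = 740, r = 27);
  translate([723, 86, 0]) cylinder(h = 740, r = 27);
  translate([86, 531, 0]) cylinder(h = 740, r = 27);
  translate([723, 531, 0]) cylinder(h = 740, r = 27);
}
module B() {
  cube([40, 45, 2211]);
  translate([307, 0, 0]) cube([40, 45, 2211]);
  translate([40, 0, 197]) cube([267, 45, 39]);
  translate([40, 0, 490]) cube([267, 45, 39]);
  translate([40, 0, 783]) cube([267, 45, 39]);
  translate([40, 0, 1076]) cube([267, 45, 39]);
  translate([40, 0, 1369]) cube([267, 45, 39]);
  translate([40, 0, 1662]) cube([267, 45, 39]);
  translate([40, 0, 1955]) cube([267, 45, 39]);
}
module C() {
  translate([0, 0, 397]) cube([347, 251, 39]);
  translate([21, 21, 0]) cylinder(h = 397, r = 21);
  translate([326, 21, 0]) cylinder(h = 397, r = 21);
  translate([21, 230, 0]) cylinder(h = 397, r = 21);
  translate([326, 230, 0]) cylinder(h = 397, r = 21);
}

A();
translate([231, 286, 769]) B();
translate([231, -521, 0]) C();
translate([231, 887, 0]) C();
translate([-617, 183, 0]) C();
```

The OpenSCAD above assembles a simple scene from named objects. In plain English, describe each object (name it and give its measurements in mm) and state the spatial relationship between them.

A is a table: top 809 mm (x) × 617 mm (y), 29 mm thick, upper face at z = 769 mm, on four round legs of 54 mm diameter, each leg's bounding box inset 59 mm from the nearest pair of top edges, running from z = 0 to the bottom of the top.

B is a wooden ladder with two side rails of 40×45 mm section and 2211 mm height, set 347 mm apart overall. Between them run 7 rectangular rungs (45 mm deep, 39 mm thick), front faces flush with the rails' −y face. The bottom of the first rung is 197 mm above the floor and each subsequent rung is 293 mm higher than the one below.

C is a four-legged stool. The seat is 347×251 mm, 39 mm thick, top at z = 436 mm. It stands on four round legs, each 42 mm in diameter, from z = 0 to the seat underside, each leg's axis is inset half a diameter from the nearest pair of seat edges (so the leg's bounding box is flush with the corner).

The ladder is on top of the table, centred. Three stools sit around the table at the −y, +y, −x sides.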